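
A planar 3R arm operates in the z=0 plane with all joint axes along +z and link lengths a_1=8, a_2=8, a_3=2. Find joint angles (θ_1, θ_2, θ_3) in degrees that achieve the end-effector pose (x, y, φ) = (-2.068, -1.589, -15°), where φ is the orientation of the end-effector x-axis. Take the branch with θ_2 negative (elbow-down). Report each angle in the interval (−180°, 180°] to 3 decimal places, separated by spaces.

wrist centre = target − a_3·(cos φ, sin φ) = (-3.9999, -1.0714)
cos θ_2 = (17.1466−8²−8²)/(2·8·8) = -0.8660; θ_2 = -150.0019° (elbow-down)
β = atan2(-1.0714,-3.9999) = -165.0053°; ψ = atan2(-3.9998,1.0717) = -75.0009°
θ_1 = β − ψ = -90.0043°
θ_3 = φ − θ_1 − θ_2 = -134.9938° (wrapped to (-180°,180°])

-90.004 -150.002 -134.994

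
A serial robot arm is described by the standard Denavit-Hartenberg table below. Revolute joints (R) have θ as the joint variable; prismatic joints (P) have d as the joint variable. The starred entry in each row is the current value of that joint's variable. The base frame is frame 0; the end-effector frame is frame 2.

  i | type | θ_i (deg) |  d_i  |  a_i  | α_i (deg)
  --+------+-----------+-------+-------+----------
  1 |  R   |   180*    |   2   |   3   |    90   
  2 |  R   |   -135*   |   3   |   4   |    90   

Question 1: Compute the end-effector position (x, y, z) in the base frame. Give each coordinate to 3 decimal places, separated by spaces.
-0.172 3.000 -0.828

after link 1: o_1 = (-3.0000, 0.0000, 2.0000)
after link 2: o_2 = (-0.1716, 3.0000, -0.8284)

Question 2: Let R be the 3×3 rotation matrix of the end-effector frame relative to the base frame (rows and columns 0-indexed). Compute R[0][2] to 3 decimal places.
0.707

End-effector z-axis (col 2 of R) = (0.7071,-0.0000,0.7071)
R[0][2] = 0.7071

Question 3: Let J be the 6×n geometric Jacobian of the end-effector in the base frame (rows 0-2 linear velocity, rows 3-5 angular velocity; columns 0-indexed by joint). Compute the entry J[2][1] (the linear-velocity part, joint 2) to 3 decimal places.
-2.828

axis z_1 = (0.0000,1.0000,0.0000); lever o_n−o_1 = (2.8284,3.0000,-2.8284)
cross product → J_v[:, 1] = (-2.8284,0.0000,-2.8284)
J_ω[:, 1] = z_1
entry J[2][1] = -2.8284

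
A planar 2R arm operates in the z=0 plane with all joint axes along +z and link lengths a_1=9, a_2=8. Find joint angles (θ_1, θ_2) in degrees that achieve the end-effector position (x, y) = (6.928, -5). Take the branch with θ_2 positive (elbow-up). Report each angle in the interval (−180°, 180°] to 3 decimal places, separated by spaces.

-90.001 120.001

cos θ_2 = (72.9972−9²−8²)/(2·9·8) = -0.5000; θ_2 = 120.0013° (elbow-up)
β = atan2(-5.0000,6.9280) = -35.8183°; ψ = atan2(6.9281,4.9998) = 54.1830°
θ_1 = β − ψ = -90.0013°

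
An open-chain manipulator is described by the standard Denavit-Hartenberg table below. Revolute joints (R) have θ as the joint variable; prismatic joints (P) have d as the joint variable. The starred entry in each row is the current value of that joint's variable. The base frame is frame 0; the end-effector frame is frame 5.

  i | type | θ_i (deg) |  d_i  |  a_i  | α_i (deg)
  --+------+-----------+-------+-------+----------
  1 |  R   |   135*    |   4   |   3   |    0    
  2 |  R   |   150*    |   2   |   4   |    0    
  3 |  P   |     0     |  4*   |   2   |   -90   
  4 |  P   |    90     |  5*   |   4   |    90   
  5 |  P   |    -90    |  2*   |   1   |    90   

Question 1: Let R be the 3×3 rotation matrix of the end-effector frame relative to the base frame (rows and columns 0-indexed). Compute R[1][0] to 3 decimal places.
-0.259

End-effector x-axis (col 0 of R) = (-0.9659,-0.2588,-0.0000)
R[1][0] = -0.2588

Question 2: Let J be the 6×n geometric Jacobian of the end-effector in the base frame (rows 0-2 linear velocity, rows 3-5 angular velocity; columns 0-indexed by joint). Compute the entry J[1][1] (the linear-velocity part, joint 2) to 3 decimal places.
5.934

axis z_1 = (0.0000,0.0000,1.0000); lever o_n−o_1 = (5.9343,-6.6921,2.0000)
cross product → J_v[:, 1] = (6.6921,5.9343,-0.0000)
J_ω[:, 1] = z_1
entry J[1][1] = 5.9343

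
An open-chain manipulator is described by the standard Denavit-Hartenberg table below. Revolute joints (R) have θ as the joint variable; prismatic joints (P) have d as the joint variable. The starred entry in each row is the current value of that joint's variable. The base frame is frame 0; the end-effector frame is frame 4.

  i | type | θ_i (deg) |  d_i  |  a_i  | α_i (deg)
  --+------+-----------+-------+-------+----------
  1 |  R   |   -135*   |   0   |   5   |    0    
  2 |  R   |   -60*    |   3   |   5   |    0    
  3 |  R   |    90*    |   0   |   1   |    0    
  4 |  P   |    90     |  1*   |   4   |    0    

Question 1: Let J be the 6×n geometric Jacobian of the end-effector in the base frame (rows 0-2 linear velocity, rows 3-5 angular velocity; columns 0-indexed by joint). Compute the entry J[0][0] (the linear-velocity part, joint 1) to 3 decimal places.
4.243

axis z_0 = ẑ; lever o_n−o_0 = (-4.7603,-4.2426,4.0000)
cross product → J_v[:, 0] = (4.2426,-4.7603,0.0000)
J_ω[:, 0] = z_0
entry J[0][0] = 4.2426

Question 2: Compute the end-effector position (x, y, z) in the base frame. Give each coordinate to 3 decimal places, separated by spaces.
-4.760 -4.243 4.000

after link 1: o_1 = (-3.5355, -3.5355, 0.0000)
after link 2: o_2 = (-8.3652, -2.2414, 3.0000)
after link 3: o_3 = (-8.6240, -3.2074, 3.0000)
after link 4: o_4 = (-4.7603, -4.2426, 4.0000)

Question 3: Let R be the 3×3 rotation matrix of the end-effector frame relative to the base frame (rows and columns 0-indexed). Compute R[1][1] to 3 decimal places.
End-effector y-axis (col 1 of R) = (0.2588,0.9659,0.0000)
R[1][1] = 0.9659

0.966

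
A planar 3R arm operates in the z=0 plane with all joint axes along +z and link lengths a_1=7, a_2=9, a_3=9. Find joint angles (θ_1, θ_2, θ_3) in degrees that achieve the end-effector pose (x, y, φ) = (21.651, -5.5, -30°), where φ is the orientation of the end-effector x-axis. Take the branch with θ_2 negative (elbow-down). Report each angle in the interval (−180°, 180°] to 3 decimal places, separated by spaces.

29.997 -59.995 -0.002

wrist centre = target − a_3·(cos φ, sin φ) = (13.8568, -1.0000)
cos θ_2 = (193.0101−7²−9²)/(2·7·9) = 0.5001; θ_2 = -59.9947° (elbow-down)
β = atan2(-1.0000,13.8568) = -4.1277°; ψ = atan2(-7.7938,11.5007) = -34.1247°
θ_1 = β − ψ = 29.9970°
θ_3 = φ − θ_1 − θ_2 = -0.0023° (wrapped to (-180°,180°])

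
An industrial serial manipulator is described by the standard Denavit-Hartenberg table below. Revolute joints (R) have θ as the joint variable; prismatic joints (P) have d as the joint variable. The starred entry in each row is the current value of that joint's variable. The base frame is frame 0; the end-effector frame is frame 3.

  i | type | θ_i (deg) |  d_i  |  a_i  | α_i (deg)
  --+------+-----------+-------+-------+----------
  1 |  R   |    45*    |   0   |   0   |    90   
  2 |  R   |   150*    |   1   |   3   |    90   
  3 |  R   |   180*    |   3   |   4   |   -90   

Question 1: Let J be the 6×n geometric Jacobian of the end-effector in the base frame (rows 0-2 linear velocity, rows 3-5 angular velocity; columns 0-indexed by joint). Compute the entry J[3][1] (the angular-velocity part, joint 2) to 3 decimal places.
0.707

axis z_1 = (0.7071,-0.7071,0.0000); lever o_n−o_1 = (2.3801,0.9659,2.0981)
cross product → J_v[:, 1] = (-1.4836,-1.4836,2.3660)
J_ω[:, 1] = z_1
entry J[3][1] = 0.7071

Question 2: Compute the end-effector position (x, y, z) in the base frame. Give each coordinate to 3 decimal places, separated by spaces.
after link 1: o_1 = (0.0000, 0.0000, 0.0000)
after link 2: o_2 = (-1.1300, -2.5442, 1.5000)
after link 3: o_3 = (2.3801, 0.9659, 2.0981)

2.380 0.966 2.098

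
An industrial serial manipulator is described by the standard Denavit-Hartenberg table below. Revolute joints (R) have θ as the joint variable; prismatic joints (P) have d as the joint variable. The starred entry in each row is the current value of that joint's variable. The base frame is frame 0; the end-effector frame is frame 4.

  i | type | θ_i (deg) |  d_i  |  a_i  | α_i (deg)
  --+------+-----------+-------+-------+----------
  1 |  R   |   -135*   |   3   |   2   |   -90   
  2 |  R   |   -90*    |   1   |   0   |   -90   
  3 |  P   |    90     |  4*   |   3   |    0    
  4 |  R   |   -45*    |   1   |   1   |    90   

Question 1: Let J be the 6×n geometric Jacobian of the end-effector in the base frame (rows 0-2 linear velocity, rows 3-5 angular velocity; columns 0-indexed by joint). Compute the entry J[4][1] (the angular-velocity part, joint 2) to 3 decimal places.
axis z_1 = (0.7071,-0.7071,0.0000); lever o_n−o_1 = (-5.4497,-1.6213,0.7071)
cross product → J_v[:, 1] = (-0.5000,-0.5000,-5.0000)
J_ω[:, 1] = z_1
entry J[4][1] = -0.7071

-0.707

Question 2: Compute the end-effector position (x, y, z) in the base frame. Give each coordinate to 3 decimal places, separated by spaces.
-6.864 -3.036 3.707

after link 1: o_1 = (-1.4142, -1.4142, 3.0000)
after link 2: o_2 = (-0.7071, -2.1213, 3.0000)
after link 3: o_3 = (-5.6569, -2.8284, 3.0000)
after link 4: o_4 = (-6.8640, -3.0355, 3.7071)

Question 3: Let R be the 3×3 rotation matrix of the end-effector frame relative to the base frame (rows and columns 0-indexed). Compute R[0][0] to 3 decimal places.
-0.500

End-effector x-axis (col 0 of R) = (-0.5000,0.5000,0.7071)
R[0][0] = -0.5000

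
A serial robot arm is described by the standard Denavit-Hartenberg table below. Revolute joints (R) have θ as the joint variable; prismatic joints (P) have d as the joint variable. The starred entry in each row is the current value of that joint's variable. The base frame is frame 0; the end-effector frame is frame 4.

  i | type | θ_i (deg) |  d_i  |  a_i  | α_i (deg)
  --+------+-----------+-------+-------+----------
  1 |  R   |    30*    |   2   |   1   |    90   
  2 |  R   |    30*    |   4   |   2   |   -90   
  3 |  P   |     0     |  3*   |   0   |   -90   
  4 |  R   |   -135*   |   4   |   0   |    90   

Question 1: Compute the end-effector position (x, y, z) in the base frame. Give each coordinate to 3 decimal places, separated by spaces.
1.067 0.616 5.598

after link 1: o_1 = (0.8660, 0.5000, 2.0000)
after link 2: o_2 = (4.3660, -2.0981, 3.0000)
after link 3: o_3 = (3.0670, -2.8481, 5.5981)
after link 4: o_4 = (1.0670, 0.6160, 5.5981)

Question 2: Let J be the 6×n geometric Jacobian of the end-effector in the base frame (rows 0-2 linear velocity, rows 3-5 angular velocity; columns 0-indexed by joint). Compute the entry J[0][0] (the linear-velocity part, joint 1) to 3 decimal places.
axis z_0 = ẑ; lever o_n−o_0 = (1.0670,0.6160,5.5981)
cross product → J_v[:, 0] = (-0.6160,1.0670,0.0000)
J_ω[:, 0] = z_0
entry J[0][0] = -0.6160

-0.616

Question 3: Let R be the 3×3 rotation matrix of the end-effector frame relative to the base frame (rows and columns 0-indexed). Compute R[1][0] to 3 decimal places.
End-effector x-axis (col 0 of R) = (-0.8365,-0.4830,0.2588)
R[1][0] = -0.4830

-0.483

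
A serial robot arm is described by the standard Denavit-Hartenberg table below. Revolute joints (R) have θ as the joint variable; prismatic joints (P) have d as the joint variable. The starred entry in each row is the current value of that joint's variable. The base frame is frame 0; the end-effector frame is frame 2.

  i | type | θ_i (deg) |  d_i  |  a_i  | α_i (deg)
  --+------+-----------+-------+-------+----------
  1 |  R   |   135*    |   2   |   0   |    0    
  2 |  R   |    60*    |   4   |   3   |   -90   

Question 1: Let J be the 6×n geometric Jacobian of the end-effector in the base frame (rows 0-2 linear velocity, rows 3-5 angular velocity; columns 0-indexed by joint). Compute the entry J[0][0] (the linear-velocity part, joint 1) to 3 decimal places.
0.776

axis z_0 = ẑ; lever o_n−o_0 = (-2.8978,-0.7765,6.0000)
cross product → J_v[:, 0] = (0.7765,-2.8978,0.0000)
J_ω[:, 0] = z_0
entry J[0][0] = 0.7765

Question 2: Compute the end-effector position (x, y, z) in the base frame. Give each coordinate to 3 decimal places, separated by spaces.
after link 1: o_1 = (0.0000, 0.0000, 2.0000)
after link 2: o_2 = (-2.8978, -0.7765, 6.0000)

-2.898 -0.776 6.000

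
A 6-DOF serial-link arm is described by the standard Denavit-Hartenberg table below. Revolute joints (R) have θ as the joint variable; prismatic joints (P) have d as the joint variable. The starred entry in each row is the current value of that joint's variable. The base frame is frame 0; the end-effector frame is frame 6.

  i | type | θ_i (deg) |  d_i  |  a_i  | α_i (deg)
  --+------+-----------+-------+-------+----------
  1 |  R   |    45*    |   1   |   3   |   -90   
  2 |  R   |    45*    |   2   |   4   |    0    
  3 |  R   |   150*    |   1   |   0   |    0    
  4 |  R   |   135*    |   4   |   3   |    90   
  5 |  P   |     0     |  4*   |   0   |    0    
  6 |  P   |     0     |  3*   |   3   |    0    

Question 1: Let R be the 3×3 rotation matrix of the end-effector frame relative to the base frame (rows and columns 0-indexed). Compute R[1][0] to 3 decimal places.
0.612

End-effector x-axis (col 0 of R) = (0.6124,0.6124,0.5000)
R[1][0] = 0.6124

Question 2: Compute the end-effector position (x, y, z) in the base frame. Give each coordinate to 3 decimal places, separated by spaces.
0.371 10.270 7.234

after link 1: o_1 = (2.1213, 2.1213, 1.0000)
after link 2: o_2 = (2.7071, 5.5355, -1.8284)
after link 3: o_3 = (2.0000, 6.2426, -1.8284)
after link 4: o_4 = (1.0087, 10.9082, -0.3284)
after link 5: o_5 = (-0.4055, 9.4940, 3.1357)
after link 6: o_6 = (0.3709, 10.2704, 7.2338)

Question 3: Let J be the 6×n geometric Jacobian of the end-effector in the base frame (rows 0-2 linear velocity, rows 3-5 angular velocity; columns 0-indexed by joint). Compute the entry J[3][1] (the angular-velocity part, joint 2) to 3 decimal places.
-0.707

axis z_1 = (-0.7071,0.7071,0.0000); lever o_n−o_1 = (-1.7504,8.1491,6.2338)
cross product → J_v[:, 1] = (4.4079,4.4079,-4.5246)
J_ω[:, 1] = z_1
entry J[3][1] = -0.7071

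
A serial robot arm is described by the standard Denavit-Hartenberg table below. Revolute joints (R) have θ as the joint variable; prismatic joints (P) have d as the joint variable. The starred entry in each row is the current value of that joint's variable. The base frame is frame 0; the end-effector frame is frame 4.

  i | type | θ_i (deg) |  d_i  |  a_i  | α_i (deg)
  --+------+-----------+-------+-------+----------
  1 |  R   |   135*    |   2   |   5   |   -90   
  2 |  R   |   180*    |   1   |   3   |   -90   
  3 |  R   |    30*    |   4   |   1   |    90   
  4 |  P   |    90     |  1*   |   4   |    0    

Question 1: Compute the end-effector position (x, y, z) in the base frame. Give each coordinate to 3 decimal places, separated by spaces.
-1.414 -0.518 10.000

after link 1: o_1 = (-3.5355, 3.5355, 2.0000)
after link 2: o_2 = (-2.1213, 0.7071, 2.0000)
after link 3: o_3 = (-1.1554, 0.4483, 6.0000)
after link 4: o_4 = (-1.4142, -0.5176, 10.0000)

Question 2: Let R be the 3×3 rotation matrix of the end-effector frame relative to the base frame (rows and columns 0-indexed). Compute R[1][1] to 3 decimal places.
0.259

End-effector y-axis (col 1 of R) = (-0.9659,0.2588,0.0000)
R[1][1] = 0.2588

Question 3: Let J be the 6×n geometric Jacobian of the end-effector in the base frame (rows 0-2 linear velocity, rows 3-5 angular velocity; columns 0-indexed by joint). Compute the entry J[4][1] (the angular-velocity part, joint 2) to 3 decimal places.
axis z_1 = (-0.7071,-0.7071,0.0000); lever o_n−o_1 = (2.1213,-4.0532,8.0000)
cross product → J_v[:, 1] = (-5.6569,5.6569,4.3660)
J_ω[:, 1] = z_1
entry J[4][1] = -0.7071

-0.707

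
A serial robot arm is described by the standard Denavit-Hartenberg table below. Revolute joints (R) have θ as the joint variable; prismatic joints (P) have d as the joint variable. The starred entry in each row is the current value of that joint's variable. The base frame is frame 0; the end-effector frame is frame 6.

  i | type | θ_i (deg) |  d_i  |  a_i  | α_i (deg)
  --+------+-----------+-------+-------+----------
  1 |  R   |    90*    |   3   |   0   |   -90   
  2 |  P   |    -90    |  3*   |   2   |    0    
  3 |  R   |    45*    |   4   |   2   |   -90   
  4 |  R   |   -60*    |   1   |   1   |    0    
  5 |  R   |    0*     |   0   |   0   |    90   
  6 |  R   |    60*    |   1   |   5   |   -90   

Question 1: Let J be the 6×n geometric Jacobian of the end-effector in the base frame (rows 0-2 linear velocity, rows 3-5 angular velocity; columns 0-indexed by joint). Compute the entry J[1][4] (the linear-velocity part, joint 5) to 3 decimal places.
axis z_4 = (-0.0000,0.7071,-0.7071); lever o_n−o_4 = (-2.6651,3.3334,-2.7904)
cross product → J_v[:, 4] = (0.3840,1.8845,1.8845)
J_ω[:, 4] = z_4
entry J[1][4] = 1.8845

1.884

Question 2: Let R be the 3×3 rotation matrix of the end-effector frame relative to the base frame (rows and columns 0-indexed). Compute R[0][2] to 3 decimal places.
End-effector z-axis (col 2 of R) = (0.7500,0.0474,-0.6597)
R[0][2] = 0.7500

0.750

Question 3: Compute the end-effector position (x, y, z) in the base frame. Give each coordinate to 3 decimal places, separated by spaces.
after link 1: o_1 = (0.0000, 0.0000, 3.0000)
after link 2: o_2 = (-3.0000, 0.0000, 5.0000)
after link 3: o_3 = (-7.0000, 1.4142, 6.4142)
after link 4: o_4 = (-7.8660, 2.4749, 6.0607)
after link 5: o_5 = (-7.8660, 2.4749, 6.0607)
after link 6: o_6 = (-10.5311, 5.8082, 3.2703)

-10.531 5.808 3.270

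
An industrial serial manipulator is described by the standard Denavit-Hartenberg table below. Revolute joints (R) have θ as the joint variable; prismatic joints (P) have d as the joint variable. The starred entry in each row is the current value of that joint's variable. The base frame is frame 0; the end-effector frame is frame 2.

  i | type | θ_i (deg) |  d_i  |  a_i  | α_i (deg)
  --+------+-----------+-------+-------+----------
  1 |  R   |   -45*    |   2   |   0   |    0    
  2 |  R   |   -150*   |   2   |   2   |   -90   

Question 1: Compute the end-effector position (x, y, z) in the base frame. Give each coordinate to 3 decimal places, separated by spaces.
after link 1: o_1 = (0.0000, 0.0000, 2.0000)
after link 2: o_2 = (-1.9319, 0.5176, 4.0000)

-1.932 0.518 4.000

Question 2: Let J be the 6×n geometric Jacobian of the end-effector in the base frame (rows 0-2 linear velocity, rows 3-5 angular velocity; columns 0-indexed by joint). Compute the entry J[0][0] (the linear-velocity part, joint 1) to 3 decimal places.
axis z_0 = ẑ; lever o_n−o_0 = (-1.9319,0.5176,4.0000)
cross product → J_v[:, 0] = (-0.5176,-1.9319,0.0000)
J_ω[:, 0] = z_0
entry J[0][0] = -0.5176

-0.518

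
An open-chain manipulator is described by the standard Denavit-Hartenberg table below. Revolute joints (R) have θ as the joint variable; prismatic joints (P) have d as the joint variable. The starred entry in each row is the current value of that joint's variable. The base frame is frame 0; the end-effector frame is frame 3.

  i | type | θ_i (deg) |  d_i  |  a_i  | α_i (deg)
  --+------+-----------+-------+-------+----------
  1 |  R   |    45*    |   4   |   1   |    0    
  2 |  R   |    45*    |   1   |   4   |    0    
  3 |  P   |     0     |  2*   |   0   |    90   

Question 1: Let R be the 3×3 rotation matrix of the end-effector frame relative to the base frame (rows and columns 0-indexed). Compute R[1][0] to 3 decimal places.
1.000

End-effector x-axis (col 0 of R) = (0.0000,1.0000,0.0000)
R[1][0] = 1.0000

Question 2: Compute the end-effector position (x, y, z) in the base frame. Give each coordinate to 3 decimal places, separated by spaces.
after link 1: o_1 = (0.7071, 0.7071, 4.0000)
after link 2: o_2 = (0.7071, 4.7071, 5.0000)
after link 3: o_3 = (0.7071, 4.7071, 7.0000)

0.707 4.707 7.000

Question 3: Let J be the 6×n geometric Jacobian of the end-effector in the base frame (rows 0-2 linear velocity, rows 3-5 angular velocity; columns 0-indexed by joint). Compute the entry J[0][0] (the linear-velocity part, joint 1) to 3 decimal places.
-4.707

axis z_0 = ẑ; lever o_n−o_0 = (0.7071,4.7071,7.0000)
cross product → J_v[:, 0] = (-4.7071,0.7071,0.0000)
J_ω[:, 0] = z_0
entry J[0][0] = -4.7071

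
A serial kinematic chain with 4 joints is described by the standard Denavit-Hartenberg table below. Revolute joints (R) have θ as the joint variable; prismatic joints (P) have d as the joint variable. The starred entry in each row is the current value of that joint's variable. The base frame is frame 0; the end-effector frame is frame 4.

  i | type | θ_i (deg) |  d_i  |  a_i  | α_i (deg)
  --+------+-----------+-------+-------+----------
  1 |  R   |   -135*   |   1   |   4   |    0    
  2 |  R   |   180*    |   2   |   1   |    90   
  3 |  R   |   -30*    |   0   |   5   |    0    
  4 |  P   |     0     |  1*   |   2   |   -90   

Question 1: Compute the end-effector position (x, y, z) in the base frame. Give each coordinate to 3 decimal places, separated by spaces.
2.872 1.458 -0.500

after link 1: o_1 = (-2.8284, -2.8284, 1.0000)
after link 2: o_2 = (-2.1213, -2.1213, 3.0000)
after link 3: o_3 = (0.9405, 0.9405, 0.5000)
after link 4: o_4 = (2.8724, 1.4582, -0.5000)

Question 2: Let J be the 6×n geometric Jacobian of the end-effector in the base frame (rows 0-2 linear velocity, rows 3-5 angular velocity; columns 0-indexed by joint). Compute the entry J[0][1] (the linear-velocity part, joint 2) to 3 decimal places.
-4.287

axis z_1 = (0.0000,0.0000,1.0000); lever o_n−o_1 = (5.7008,4.2866,-1.5000)
cross product → J_v[:, 1] = (-4.2866,5.7008,0.0000)
J_ω[:, 1] = z_1
entry J[0][1] = -4.2866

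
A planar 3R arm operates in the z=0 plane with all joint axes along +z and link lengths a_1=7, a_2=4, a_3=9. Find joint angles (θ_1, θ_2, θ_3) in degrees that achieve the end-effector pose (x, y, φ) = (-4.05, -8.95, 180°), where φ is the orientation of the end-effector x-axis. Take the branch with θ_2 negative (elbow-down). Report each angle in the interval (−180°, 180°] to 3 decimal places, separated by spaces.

-45.003 -44.990 -90.007

wrist centre = target − a_3·(cos φ, sin φ) = (4.9500, -8.9500)
cos θ_2 = (104.6050−7²−4²)/(2·7·4) = 0.7072; θ_2 = -44.9898° (elbow-down)
β = atan2(-8.9500,4.9500) = -61.0542°; ψ = atan2(-2.8279,9.8289) = -16.0513°
θ_1 = β − ψ = -45.0029°
θ_3 = φ − θ_1 − θ_2 = -90.0072° (wrapped to (-180°,180°])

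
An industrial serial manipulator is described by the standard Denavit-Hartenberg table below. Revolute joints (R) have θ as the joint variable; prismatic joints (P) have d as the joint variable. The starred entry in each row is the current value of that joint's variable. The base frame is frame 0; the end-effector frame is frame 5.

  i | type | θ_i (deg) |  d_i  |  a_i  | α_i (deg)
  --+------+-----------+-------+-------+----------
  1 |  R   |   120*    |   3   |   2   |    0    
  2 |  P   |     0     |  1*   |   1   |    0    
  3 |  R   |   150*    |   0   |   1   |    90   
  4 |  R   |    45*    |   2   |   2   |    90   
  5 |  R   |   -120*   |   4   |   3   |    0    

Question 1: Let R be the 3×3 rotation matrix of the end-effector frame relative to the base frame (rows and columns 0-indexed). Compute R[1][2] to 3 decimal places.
-0.707

End-effector z-axis (col 2 of R) = (-0.0000,-0.7071,-0.7071)
R[1][2] = -0.7071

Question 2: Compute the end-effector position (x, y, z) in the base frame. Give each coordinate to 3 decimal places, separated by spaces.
-0.902 -1.584 1.525

after link 1: o_1 = (-1.0000, 1.7321, 3.0000)
after link 2: o_2 = (-1.5000, 2.5981, 4.0000)
after link 3: o_3 = (-1.5000, 1.5981, 4.0000)
after link 4: o_4 = (-3.5000, 0.1839, 5.4142)
after link 5: o_5 = (-0.9019, -1.5839, 1.5251)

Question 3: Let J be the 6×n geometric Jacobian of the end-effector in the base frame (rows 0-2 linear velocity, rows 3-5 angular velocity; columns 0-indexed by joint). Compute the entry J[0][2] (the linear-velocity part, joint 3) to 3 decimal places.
axis z_2 = (0.0000,0.0000,1.0000); lever o_n−o_2 = (0.5981,-4.1820,-2.4749)
cross product → J_v[:, 2] = (4.1820,0.5981,-0.0000)
J_ω[:, 2] = z_2
entry J[0][2] = 4.1820

4.182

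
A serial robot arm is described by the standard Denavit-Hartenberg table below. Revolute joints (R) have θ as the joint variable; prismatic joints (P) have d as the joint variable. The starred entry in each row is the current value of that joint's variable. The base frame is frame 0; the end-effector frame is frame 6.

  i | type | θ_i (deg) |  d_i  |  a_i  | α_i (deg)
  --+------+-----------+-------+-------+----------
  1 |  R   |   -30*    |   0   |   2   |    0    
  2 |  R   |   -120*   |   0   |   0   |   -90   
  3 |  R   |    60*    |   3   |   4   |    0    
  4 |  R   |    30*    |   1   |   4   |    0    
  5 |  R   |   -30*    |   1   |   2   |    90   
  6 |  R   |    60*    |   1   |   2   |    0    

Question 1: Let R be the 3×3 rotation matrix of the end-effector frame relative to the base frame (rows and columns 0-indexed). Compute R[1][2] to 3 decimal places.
-0.433

End-effector z-axis (col 2 of R) = (-0.7500,-0.4330,0.5000)
R[1][2] = -0.4330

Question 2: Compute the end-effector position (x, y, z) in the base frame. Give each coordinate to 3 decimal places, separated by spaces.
1.317 -9.013 -9.562

after link 1: o_1 = (1.7321, -1.0000, 0.0000)
after link 2: o_2 = (1.7321, -1.0000, 0.0000)
after link 3: o_3 = (1.5000, -4.5981, -3.4641)
after link 4: o_4 = (2.0000, -5.4641, -7.4641)
after link 5: o_5 = (1.6340, -6.8301, -9.1962)
after link 6: o_6 = (1.3170, -9.0131, -9.5622)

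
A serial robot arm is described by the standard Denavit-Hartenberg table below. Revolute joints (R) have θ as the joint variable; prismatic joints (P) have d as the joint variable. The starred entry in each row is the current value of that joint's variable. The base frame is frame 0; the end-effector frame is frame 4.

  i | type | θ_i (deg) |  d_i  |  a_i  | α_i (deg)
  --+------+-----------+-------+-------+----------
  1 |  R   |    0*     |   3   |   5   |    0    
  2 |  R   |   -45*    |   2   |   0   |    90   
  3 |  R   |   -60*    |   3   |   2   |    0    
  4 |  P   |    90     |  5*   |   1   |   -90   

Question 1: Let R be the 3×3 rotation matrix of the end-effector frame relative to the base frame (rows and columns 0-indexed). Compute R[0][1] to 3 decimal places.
End-effector y-axis (col 1 of R) = (0.7071,0.7071,-0.0000)
R[0][1] = 0.7071

0.707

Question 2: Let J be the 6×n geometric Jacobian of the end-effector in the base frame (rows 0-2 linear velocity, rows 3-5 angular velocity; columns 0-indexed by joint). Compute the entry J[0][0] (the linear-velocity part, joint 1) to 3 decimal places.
6.976

axis z_0 = ẑ; lever o_n−o_0 = (0.6626,-6.9763,3.7679)
cross product → J_v[:, 0] = (6.9763,0.6626,-0.0000)
J_ω[:, 0] = z_0
entry J[0][0] = 6.9763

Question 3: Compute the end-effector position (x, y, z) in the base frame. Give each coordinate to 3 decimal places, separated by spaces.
0.663 -6.976 3.768

after link 1: o_1 = (5.0000, 0.0000, 3.0000)
after link 2: o_2 = (5.0000, 0.0000, 5.0000)
after link 3: o_3 = (3.5858, -2.8284, 3.2679)
after link 4: o_4 = (0.6626, -6.9763, 3.7679)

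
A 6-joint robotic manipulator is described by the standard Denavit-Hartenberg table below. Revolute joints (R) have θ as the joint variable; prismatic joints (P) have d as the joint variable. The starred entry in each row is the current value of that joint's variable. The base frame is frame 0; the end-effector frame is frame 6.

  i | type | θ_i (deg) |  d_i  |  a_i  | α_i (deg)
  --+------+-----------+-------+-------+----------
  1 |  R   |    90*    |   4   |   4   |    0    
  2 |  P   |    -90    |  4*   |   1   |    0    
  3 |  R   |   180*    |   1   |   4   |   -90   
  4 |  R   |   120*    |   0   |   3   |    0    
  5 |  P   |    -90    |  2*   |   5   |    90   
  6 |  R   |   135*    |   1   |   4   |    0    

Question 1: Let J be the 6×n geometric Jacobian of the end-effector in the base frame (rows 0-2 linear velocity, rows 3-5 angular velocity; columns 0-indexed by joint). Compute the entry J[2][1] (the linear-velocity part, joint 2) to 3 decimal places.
prismatic axis z_1 = (0.0000,0.0000,1.0000)
J_v[:, 1] = z_1; J_ω[:, 1] = (0,0,0)
entry J[2][1] = 1.0000

1.000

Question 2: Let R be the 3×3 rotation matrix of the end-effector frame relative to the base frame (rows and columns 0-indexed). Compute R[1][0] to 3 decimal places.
End-effector x-axis (col 0 of R) = (0.6124,-0.7071,0.3536)
R[1][0] = -0.7071

-0.707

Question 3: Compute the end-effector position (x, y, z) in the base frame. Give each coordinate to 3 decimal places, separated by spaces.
-3.881 -0.828 6.182

after link 1: o_1 = (0.0000, 4.0000, 4.0000)
after link 2: o_2 = (1.0000, 4.0000, 8.0000)
after link 3: o_3 = (-3.0000, 4.0000, 9.0000)
after link 4: o_4 = (-1.5000, 4.0000, 6.4019)
after link 5: o_5 = (-5.8301, 2.0000, 3.9019)
after link 6: o_6 = (-3.8806, -0.8284, 6.1822)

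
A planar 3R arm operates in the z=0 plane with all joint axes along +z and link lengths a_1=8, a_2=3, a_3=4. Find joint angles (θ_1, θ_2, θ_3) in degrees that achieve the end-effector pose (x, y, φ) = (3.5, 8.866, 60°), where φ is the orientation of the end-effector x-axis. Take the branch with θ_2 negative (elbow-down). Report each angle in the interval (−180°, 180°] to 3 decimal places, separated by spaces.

90.000 -150.001 120.001

wrist centre = target − a_3·(cos φ, sin φ) = (1.5000, 5.4019)
cos θ_2 = (31.4305−8²−3²)/(2·8·3) = -0.8660; θ_2 = -150.0007° (elbow-down)
β = atan2(5.4019,1.5000) = 74.4811°; ψ = atan2(-1.5000,5.4019) = -15.5186°
θ_1 = β − ψ = 89.9997°
θ_3 = φ − θ_1 − θ_2 = 120.0010° (wrapped to (-180°,180°])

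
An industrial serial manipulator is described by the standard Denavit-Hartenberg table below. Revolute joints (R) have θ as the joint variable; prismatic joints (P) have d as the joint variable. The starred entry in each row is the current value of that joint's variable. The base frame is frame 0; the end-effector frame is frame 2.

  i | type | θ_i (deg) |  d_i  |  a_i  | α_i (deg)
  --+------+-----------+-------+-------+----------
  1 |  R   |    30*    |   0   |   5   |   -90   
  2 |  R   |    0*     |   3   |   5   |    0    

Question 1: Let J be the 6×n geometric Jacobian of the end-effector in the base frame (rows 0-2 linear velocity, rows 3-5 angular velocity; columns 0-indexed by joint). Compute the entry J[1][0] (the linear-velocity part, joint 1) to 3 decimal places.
axis z_0 = ẑ; lever o_n−o_0 = (7.1603,7.5981,0.0000)
cross product → J_v[:, 0] = (-7.5981,7.1603,0.0000)
J_ω[:, 0] = z_0
entry J[1][0] = 7.1603

7.160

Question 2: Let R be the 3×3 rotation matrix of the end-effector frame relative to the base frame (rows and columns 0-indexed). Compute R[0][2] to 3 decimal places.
-0.500

End-effector z-axis (col 2 of R) = (-0.5000,0.8660,0.0000)
R[0][2] = -0.5000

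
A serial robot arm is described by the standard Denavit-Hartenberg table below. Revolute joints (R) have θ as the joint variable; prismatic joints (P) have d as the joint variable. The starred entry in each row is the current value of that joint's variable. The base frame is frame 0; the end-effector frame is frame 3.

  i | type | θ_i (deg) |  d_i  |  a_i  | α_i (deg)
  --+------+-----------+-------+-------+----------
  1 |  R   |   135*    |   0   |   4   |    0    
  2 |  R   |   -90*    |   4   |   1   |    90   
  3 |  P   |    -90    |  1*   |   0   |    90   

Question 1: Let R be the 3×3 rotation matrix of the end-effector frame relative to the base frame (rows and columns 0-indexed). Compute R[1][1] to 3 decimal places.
-0.707

End-effector y-axis (col 1 of R) = (0.7071,-0.7071,0.0000)
R[1][1] = -0.7071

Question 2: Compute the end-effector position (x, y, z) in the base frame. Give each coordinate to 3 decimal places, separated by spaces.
after link 1: o_1 = (-2.8284, 2.8284, 0.0000)
after link 2: o_2 = (-2.1213, 3.5355, 4.0000)
after link 3: o_3 = (-1.4142, 2.8284, 4.0000)

-1.414 2.828 4.000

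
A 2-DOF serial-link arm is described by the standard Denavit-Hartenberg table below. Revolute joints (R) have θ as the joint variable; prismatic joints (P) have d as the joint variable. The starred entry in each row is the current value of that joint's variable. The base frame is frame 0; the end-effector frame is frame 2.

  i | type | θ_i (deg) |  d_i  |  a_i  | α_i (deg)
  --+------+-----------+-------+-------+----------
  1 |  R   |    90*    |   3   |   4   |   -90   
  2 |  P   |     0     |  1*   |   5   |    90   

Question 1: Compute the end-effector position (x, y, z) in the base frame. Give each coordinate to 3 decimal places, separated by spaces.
-1.000 9.000 3.000

after link 1: o_1 = (0.0000, 4.0000, 3.0000)
after link 2: o_2 = (-1.0000, 9.0000, 3.0000)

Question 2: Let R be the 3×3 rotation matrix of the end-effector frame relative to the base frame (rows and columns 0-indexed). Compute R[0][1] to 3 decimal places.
-1.000

End-effector y-axis (col 1 of R) = (-1.0000,0.0000,0.0000)
R[0][1] = -1.0000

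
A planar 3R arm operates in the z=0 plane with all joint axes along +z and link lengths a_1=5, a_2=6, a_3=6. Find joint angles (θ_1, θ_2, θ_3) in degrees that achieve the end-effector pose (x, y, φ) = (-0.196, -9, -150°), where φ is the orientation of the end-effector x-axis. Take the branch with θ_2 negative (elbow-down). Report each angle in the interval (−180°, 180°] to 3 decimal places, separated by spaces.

-0.000 -89.999 -60.001

wrist centre = target − a_3·(cos φ, sin φ) = (5.0002, -6.0000)
cos θ_2 = (61.0015−5²−6²)/(2·5·6) = 0.0000; θ_2 = -89.9985° (elbow-down)
β = atan2(-6.0000,5.0002) = -50.1936°; ψ = atan2(-6.0000,5.0002) = -50.1936°
θ_1 = β − ψ = -0.0000°
θ_3 = φ − θ_1 − θ_2 = -60.0015° (wrapped to (-180°,180°])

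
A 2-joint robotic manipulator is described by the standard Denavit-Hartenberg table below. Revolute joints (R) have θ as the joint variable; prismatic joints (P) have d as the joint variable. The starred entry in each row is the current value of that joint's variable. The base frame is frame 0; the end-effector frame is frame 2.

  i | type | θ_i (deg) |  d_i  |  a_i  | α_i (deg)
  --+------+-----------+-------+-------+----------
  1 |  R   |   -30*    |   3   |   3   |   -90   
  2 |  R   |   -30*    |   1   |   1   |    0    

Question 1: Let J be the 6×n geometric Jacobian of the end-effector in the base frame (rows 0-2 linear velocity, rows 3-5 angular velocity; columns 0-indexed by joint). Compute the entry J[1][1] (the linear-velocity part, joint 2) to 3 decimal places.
axis z_1 = (0.5000,0.8660,0.0000); lever o_n−o_1 = (1.2500,0.4330,0.5000)
cross product → J_v[:, 1] = (0.4330,-0.2500,-0.8660)
J_ω[:, 1] = z_1
entry J[1][1] = -0.2500

-0.250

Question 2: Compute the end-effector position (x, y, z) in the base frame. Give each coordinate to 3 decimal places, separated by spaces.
after link 1: o_1 = (2.5981, -1.5000, 3.0000)
after link 2: o_2 = (3.8481, -1.0670, 3.5000)

3.848 -1.067 3.500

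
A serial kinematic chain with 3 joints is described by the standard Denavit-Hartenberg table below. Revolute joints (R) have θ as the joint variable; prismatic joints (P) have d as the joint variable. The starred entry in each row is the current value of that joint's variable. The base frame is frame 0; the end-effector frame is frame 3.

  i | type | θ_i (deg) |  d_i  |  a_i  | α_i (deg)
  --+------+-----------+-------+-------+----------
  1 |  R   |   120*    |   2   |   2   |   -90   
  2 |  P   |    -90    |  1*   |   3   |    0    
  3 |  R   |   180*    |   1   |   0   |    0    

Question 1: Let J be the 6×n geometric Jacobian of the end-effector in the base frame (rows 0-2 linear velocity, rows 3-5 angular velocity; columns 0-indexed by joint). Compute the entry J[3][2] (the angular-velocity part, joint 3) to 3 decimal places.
-0.866

axis z_2 = (-0.8660,-0.5000,0.0000); lever o_n−o_2 = (-0.8660,-0.5000,0.0000)
cross product → J_v[:, 2] = (0.0000,-0.0000,0.0000)
J_ω[:, 2] = z_2
entry J[3][2] = -0.8660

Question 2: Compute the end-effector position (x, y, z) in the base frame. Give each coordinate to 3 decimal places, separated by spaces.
-2.732 0.732 5.000

after link 1: o_1 = (-1.0000, 1.7321, 2.0000)
after link 2: o_2 = (-1.8660, 1.2321, 5.0000)
after link 3: o_3 = (-2.7321, 0.7321, 5.0000)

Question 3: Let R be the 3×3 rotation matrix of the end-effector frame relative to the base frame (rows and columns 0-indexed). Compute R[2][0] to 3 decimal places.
-1.000

End-effector x-axis (col 0 of R) = (-0.0000,0.0000,-1.0000)
R[2][0] = -1.0000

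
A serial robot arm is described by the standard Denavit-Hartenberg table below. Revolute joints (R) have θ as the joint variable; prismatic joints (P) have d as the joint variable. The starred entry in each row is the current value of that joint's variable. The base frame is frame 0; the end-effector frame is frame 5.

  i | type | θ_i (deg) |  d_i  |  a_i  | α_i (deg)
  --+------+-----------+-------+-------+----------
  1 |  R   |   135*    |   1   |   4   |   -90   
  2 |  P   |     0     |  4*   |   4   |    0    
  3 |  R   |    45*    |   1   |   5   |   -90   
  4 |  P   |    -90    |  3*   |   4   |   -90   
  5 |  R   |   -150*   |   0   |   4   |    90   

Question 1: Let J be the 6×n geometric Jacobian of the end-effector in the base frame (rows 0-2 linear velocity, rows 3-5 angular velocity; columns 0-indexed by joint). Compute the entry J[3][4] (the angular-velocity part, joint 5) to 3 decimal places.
-0.500

axis z_4 = (-0.5000,0.5000,-0.7071); lever o_n−o_4 = (3.4495,1.4495,-1.4142)
cross product → J_v[:, 4] = (0.3178,-3.1463,-2.4495)
J_ω[:, 4] = z_4
entry J[3][4] = -0.5000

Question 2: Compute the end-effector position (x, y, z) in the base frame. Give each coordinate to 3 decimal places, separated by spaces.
after link 1: o_1 = (-2.8284, 2.8284, 1.0000)
after link 2: o_2 = (-8.4853, 2.8284, 1.0000)
after link 3: o_3 = (-11.6924, 4.6213, -2.5355)
after link 4: o_4 = (-13.0208, 0.2929, -4.6569)
after link 5: o_5 = (-9.5713, 1.7424, -6.0711)

-9.571 1.742 -6.071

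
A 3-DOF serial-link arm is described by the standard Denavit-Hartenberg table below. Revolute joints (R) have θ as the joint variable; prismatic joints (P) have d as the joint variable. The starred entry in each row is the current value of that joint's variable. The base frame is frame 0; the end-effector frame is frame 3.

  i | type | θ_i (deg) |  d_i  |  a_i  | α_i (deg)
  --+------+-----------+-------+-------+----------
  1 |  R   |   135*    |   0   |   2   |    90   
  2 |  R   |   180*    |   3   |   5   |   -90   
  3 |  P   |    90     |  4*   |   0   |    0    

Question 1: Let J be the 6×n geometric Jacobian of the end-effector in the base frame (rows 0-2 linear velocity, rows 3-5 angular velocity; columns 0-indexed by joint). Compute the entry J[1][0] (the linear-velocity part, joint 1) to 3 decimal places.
4.243

axis z_0 = ẑ; lever o_n−o_0 = (4.2426,-0.0000,-4.0000)
cross product → J_v[:, 0] = (0.0000,4.2426,-0.0000)
J_ω[:, 0] = z_0
entry J[1][0] = 4.2426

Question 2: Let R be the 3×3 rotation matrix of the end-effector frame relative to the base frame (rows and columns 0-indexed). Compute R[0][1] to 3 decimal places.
End-effector y-axis (col 1 of R) = (-0.7071,0.7071,-0.0000)
R[0][1] = -0.7071

-0.707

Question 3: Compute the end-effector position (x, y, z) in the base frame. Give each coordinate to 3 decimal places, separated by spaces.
after link 1: o_1 = (-1.4142, 1.4142, 0.0000)
after link 2: o_2 = (4.2426, -0.0000, 0.0000)
after link 3: o_3 = (4.2426, -0.0000, -4.0000)

4.243 -0.000 -4.000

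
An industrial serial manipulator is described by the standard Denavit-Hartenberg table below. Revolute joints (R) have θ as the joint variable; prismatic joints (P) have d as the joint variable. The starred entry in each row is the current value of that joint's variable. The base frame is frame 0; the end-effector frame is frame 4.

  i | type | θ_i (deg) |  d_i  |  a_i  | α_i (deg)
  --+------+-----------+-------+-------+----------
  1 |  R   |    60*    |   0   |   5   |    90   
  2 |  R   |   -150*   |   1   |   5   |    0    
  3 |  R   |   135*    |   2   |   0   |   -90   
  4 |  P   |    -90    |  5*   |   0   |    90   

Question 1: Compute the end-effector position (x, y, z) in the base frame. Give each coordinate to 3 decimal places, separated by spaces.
after link 1: o_1 = (2.5000, 4.3301, 0.0000)
after link 2: o_2 = (1.2010, 0.0801, -2.5000)
after link 3: o_3 = (2.9330, -0.9199, -2.5000)
after link 4: o_4 = (3.5801, 0.2008, 2.3296)

3.580 0.201 2.330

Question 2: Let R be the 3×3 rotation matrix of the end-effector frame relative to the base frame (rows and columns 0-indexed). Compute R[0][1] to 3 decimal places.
0.129

End-effector y-axis (col 1 of R) = (0.1294,0.2241,0.9659)
R[0][1] = 0.1294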